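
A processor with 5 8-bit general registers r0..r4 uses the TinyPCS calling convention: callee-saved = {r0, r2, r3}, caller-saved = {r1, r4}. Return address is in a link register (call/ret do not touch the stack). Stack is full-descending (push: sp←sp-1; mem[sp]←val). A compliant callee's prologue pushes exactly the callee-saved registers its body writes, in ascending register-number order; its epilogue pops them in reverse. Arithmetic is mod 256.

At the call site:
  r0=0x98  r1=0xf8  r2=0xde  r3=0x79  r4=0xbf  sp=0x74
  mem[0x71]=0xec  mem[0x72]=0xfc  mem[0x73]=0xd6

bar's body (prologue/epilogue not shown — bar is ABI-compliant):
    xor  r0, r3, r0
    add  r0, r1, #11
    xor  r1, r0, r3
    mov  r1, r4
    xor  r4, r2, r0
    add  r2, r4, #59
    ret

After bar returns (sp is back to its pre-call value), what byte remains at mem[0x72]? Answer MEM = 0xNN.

prologue: push r0 → mem[0x73]=0x98, sp=0x73
prologue: push r2 → mem[0x72]=0xde, sp=0x72
body[0] xor  r0, r3, r0 → r0=0xe1
body[1] add  r0, r1, #11 → r0=0x03
body[2] xor  r1, r0, r3 → r1=0x7a
body[3] mov  r1, r4 → r1=0xbf
body[4] xor  r4, r2, r0 → r4=0xdd
body[5] add  r2, r4, #59 → r2=0x18
epilogue: pop r2=0xde, sp=0x73
epilogue: pop r0=0x98, sp=0x74
prologue pushed ['r0', 'r2'] at ['0x73', '0x72']

MEM = 0xde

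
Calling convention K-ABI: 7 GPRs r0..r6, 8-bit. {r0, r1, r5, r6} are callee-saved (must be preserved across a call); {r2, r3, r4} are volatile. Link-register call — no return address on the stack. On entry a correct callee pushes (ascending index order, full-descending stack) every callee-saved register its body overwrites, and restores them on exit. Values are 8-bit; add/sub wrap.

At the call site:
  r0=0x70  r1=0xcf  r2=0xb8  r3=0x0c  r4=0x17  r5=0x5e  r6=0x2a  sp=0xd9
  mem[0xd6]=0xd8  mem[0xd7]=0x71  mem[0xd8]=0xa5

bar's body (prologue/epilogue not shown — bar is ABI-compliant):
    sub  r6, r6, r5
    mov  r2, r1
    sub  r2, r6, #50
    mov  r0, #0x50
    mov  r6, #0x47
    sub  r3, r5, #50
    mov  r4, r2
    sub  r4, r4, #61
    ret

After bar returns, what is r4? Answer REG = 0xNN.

prologue: push r0 -> mem[0xd8]=0x70, sp=0xd8
prologue: push r6 -> mem[0xd7]=0x2a, sp=0xd7
body[0] sub  r6, r6, r5 -> r6=0xcc
body[1] mov  r2, r1 -> r2=0xcf
body[2] sub  r2, r6, #50 -> r2=0x9a
body[3] mov  r0, #0x50 -> r0=0x50
body[4] mov  r6, #0x47 -> r6=0x47
body[5] sub  r3, r5, #50 -> r3=0x2c
body[6] mov  r4, r2 -> r4=0x9a
body[7] sub  r4, r4, #61 -> r4=0x5d
epilogue: pop r6=0x2a, sp=0xd8
epilogue: pop r0=0x70, sp=0xd9
r4 is caller-saved -> body value

REG = 0x5d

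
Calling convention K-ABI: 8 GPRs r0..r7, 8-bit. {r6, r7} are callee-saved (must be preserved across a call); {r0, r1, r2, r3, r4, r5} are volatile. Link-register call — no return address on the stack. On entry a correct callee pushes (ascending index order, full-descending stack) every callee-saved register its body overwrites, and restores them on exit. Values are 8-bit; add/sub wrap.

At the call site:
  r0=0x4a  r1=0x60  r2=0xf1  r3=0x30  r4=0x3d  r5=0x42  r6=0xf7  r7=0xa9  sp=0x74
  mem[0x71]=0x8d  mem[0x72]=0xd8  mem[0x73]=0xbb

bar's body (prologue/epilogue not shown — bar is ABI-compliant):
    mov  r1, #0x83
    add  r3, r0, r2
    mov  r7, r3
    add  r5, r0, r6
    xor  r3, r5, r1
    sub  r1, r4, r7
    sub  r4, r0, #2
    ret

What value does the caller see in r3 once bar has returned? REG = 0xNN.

prologue: push r7 → mem[0x73]=0xa9, sp=0x73
body[0] mov  r1, #0x83 → r1=0x83
body[1] add  r3, r0, r2 → r3=0x3b
body[2] mov  r7, r3 → r7=0x3b
body[3] add  r5, r0, r6 → r5=0x41
body[4] xor  r3, r5, r1 → r3=0xc2
body[5] sub  r1, r4, r7 → r1=0x02
body[6] sub  r4, r0, #2 → r4=0x48
epilogue: pop r7=0xa9, sp=0x74
r3 is caller-saved → body value

REG = 0xc2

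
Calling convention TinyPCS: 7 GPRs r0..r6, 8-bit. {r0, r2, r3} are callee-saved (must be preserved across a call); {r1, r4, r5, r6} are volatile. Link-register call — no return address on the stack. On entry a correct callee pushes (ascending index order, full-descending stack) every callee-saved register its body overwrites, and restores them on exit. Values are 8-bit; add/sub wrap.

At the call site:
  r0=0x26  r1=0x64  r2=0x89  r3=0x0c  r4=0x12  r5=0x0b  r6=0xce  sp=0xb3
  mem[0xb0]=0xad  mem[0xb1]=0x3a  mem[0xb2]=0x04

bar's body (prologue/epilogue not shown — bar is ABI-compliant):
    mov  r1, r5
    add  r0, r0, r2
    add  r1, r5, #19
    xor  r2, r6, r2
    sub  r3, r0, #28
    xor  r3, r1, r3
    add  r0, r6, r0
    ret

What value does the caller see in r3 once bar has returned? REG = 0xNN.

prologue: push r0 -> mem[0xb2]=0x26, sp=0xb2
prologue: push r2 -> mem[0xb1]=0x89, sp=0xb1
prologue: push r3 -> mem[0xb0]=0x0c, sp=0xb0
body[0] mov  r1, r5 -> r1=0x0b
body[1] add  r0, r0, r2 -> r0=0xaf
body[2] add  r1, r5, #19 -> r1=0x1e
body[3] xor  r2, r6, r2 -> r2=0x47
body[4] sub  r3, r0, #28 -> r3=0x93
body[5] xor  r3, r1, r3 -> r3=0x8d
body[6] add  r0, r6, r0 -> r0=0x7d
epilogue: pop r3=0x0c, sp=0xb1
epilogue: pop r2=0x89, sp=0xb2
epilogue: pop r0=0x26, sp=0xb3
r3 is callee-saved -> restored

REG = 0x0c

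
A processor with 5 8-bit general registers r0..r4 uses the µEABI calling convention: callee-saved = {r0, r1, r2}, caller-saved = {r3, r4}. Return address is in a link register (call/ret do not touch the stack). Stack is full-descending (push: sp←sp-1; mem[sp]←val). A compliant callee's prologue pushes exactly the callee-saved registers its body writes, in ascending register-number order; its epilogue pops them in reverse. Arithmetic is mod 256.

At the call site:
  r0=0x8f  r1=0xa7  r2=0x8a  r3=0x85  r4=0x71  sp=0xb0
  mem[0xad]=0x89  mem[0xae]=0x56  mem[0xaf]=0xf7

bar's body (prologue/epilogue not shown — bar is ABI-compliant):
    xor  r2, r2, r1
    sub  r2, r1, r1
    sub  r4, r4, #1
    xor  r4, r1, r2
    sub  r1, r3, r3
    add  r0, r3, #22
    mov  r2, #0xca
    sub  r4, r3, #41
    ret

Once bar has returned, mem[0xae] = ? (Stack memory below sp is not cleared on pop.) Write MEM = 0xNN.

prologue: push r0 -> mem[0xaf]=0x8f, sp=0xaf
prologue: push r1 -> mem[0xae]=0xa7, sp=0xae
prologue: push r2 -> mem[0xad]=0x8a, sp=0xad
body[0] xor  r2, r2, r1 -> r2=0x2d
body[1] sub  r2, r1, r1 -> r2=0x00
body[2] sub  r4, r4, #1 -> r4=0x70
body[3] xor  r4, r1, r2 -> r4=0xa7
body[4] sub  r1, r3, r3 -> r1=0x00
body[5] add  r0, r3, #22 -> r0=0x9b
body[6] mov  r2, #0xca -> r2=0xca
body[7] sub  r4, r3, #41 -> r4=0x5c
epilogue: pop r2=0x8a, sp=0xae
epilogue: pop r1=0xa7, sp=0xaf
epilogue: pop r0=0x8f, sp=0xb0
prologue pushed ['r0', 'r1', 'r2'] at ['0xaf', '0xae', '0xad']

MEM = 0xa7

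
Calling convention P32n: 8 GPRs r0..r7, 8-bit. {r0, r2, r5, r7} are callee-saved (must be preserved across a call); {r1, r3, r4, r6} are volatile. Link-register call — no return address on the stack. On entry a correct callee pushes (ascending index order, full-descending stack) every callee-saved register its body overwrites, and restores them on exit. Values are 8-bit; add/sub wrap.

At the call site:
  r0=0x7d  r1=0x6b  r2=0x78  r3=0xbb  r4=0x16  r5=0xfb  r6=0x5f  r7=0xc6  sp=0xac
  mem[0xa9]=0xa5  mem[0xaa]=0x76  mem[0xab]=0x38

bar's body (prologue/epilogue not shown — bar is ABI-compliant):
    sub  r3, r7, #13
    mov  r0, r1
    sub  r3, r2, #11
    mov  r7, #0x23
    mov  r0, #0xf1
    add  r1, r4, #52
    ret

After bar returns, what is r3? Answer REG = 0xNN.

REG = 0x6d

prologue: push r0 -> mem[0xab]=0x7d, sp=0xab
prologue: push r7 -> mem[0xaa]=0xc6, sp=0xaa
body[0] sub  r3, r7, #13 -> r3=0xb9
body[1] mov  r0, r1 -> r0=0x6b
body[2] sub  r3, r2, #11 -> r3=0x6d
body[3] mov  r7, #0x23 -> r7=0x23
body[4] mov  r0, #0xf1 -> r0=0xf1
body[5] add  r1, r4, #52 -> r1=0x4a
epilogue: pop r7=0xc6, sp=0xab
epilogue: pop r0=0x7d, sp=0xac
r3 is caller-saved -> body value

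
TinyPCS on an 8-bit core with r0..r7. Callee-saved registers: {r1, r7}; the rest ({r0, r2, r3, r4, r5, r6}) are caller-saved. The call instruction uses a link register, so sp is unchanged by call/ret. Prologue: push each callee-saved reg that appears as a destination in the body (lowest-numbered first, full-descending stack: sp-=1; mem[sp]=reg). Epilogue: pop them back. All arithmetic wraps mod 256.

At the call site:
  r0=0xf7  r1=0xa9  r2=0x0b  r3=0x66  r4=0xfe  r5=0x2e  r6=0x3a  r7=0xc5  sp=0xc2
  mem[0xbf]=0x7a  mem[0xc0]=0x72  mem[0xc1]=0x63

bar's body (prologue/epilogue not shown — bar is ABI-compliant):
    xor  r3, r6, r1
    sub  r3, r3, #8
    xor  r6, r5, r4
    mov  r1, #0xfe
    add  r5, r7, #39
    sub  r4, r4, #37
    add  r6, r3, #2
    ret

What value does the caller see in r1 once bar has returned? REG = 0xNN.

prologue: push r1 → mem[0xc1]=0xa9, sp=0xc1
body[0] xor  r3, r6, r1 → r3=0x93
body[1] sub  r3, r3, #8 → r3=0x8b
body[2] xor  r6, r5, r4 → r6=0xd0
body[3] mov  r1, #0xfe → r1=0xfe
body[4] add  r5, r7, #39 → r5=0xec
body[5] sub  r4, r4, #37 → r4=0xd9
body[6] add  r6, r3, #2 → r6=0x8d
epilogue: pop r1=0xa9, sp=0xc2
r1 is callee-saved → restored

REG = 0xa9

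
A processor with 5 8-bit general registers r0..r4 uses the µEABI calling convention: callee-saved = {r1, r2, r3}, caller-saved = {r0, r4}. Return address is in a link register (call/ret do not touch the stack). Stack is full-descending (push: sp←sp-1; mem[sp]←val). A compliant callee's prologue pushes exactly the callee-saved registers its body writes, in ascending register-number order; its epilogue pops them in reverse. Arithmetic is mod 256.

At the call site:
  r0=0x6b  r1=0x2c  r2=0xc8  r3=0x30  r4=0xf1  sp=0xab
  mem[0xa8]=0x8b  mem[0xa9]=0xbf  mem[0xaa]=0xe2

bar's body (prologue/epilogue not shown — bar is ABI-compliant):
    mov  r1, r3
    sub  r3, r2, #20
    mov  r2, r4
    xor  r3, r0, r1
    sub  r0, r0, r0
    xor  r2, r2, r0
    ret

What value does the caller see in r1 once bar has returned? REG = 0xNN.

prologue: push r1 -> mem[0xaa]=0x2c, sp=0xaa
prologue: push r2 -> mem[0xa9]=0xc8, sp=0xa9
prologue: push r3 -> mem[0xa8]=0x30, sp=0xa8
body[0] mov  r1, r3 -> r1=0x30
body[1] sub  r3, r2, #20 -> r3=0xb4
body[2] mov  r2, r4 -> r2=0xf1
body[3] xor  r3, r0, r1 -> r3=0x5b
body[4] sub  r0, r0, r0 -> r0=0x00
body[5] xor  r2, r2, r0 -> r2=0xf1
epilogue: pop r3=0x30, sp=0xa9
epilogue: pop r2=0xc8, sp=0xaa
epilogue: pop r1=0x2c, sp=0xab
r1 is callee-saved -> restored

REG = 0x2c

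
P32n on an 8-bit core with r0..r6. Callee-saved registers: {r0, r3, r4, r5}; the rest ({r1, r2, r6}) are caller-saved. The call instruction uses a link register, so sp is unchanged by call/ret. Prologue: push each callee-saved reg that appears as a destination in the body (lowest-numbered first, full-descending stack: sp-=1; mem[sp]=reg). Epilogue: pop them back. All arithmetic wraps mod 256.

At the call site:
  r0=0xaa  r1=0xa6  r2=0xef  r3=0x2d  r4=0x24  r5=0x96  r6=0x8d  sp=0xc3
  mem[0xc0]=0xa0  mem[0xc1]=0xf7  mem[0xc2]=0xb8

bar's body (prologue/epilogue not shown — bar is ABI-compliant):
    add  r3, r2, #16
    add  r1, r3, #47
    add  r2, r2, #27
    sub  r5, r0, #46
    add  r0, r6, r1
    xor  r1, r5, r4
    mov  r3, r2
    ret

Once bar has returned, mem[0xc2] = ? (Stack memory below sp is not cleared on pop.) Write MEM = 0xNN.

MEM = 0xaa

prologue: push r0 → mem[0xc2]=0xaa, sp=0xc2
prologue: push r3 → mem[0xc1]=0x2d, sp=0xc1
prologue: push r5 → mem[0xc0]=0x96, sp=0xc0
body[0] add  r3, r2, #16 → r3=0xff
body[1] add  r1, r3, #47 → r1=0x2e
body[2] add  r2, r2, #27 → r2=0x0a
body[3] sub  r5, r0, #46 → r5=0x7c
body[4] add  r0, r6, r1 → r0=0xbb
body[5] xor  r1, r5, r4 → r1=0x58
body[6] mov  r3, r2 → r3=0x0a
epilogue: pop r5=0x96, sp=0xc1
epilogue: pop r3=0x2d, sp=0xc2
epilogue: pop r0=0xaa, sp=0xc3
prologue pushed ['r0', 'r3', 'r5'] at ['0xc2', '0xc1', '0xc0']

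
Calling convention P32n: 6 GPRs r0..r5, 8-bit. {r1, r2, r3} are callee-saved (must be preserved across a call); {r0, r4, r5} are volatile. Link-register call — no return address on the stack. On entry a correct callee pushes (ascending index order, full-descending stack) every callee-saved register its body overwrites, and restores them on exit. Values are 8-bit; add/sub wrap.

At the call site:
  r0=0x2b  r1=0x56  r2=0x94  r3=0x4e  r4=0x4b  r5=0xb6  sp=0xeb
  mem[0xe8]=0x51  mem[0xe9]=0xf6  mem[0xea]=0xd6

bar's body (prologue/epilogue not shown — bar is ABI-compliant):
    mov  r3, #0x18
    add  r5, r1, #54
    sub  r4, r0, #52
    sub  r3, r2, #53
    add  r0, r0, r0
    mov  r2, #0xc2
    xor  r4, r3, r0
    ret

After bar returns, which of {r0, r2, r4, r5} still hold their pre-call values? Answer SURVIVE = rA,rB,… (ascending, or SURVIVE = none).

prologue: push r2 -> mem[0xea]=0x94, sp=0xea
prologue: push r3 -> mem[0xe9]=0x4e, sp=0xe9
body[0] mov  r3, #0x18 -> r3=0x18
body[1] add  r5, r1, #54 -> r5=0x8c
body[2] sub  r4, r0, #52 -> r4=0xf7
body[3] sub  r3, r2, #53 -> r3=0x5f
body[4] add  r0, r0, r0 -> r0=0x56
body[5] mov  r2, #0xc2 -> r2=0xc2
body[6] xor  r4, r3, r0 -> r4=0x09
epilogue: pop r3=0x4e, sp=0xea
epilogue: pop r2=0x94, sp=0xeb
r0: caller-saved, written=True
r2: callee-saved, written=True
r4: caller-saved, written=True
r5: caller-saved, written=True

SURVIVE = r2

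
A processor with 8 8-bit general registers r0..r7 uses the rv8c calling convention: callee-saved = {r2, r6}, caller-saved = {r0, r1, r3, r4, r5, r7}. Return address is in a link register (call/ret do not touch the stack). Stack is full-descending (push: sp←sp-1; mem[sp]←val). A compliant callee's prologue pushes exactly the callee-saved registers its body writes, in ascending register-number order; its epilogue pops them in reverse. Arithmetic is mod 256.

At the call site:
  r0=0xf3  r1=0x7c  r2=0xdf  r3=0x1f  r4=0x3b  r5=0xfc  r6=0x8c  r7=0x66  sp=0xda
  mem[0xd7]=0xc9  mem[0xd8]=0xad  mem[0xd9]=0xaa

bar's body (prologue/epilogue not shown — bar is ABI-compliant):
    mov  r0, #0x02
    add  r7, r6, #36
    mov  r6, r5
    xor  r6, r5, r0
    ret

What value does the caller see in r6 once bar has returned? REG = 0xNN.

prologue: push r6 -> mem[0xd9]=0x8c, sp=0xd9
body[0] mov  r0, #0x02 -> r0=0x02
body[1] add  r7, r6, #36 -> r7=0xb0
body[2] mov  r6, r5 -> r6=0xfc
body[3] xor  r6, r5, r0 -> r6=0xfe
epilogue: pop r6=0x8c, sp=0xda
r6 is callee-saved -> restored

REG = 0x8c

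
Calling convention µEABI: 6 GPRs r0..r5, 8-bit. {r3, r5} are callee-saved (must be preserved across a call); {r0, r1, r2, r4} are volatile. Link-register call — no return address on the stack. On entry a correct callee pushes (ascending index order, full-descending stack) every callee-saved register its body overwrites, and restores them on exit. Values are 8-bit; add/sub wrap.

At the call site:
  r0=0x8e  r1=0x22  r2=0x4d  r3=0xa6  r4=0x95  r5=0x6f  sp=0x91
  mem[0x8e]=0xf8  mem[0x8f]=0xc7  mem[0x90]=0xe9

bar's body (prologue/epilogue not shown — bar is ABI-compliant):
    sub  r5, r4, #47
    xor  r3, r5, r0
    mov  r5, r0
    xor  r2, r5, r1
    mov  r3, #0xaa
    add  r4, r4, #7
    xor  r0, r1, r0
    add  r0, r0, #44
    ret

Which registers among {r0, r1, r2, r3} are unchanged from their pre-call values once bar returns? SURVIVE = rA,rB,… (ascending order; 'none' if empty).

prologue: push r3 -> mem[0x90]=0xa6, sp=0x90
prologue: push r5 -> mem[0x8f]=0x6f, sp=0x8f
body[0] sub  r5, r4, #47 -> r5=0x66
body[1] xor  r3, r5, r0 -> r3=0xe8
body[2] mov  r5, r0 -> r5=0x8e
body[3] xor  r2, r5, r1 -> r2=0xac
body[4] mov  r3, #0xaa -> r3=0xaa
body[5] add  r4, r4, #7 -> r4=0x9c
body[6] xor  r0, r1, r0 -> r0=0xac
body[7] add  r0, r0, #44 -> r0=0xd8
epilogue: pop r5=0x6f, sp=0x90
epilogue: pop r3=0xa6, sp=0x91
r0: caller-saved, written=True
r1: caller-saved, written=False
r2: caller-saved, written=True
r3: callee-saved, written=True

SURVIVE = r1,r3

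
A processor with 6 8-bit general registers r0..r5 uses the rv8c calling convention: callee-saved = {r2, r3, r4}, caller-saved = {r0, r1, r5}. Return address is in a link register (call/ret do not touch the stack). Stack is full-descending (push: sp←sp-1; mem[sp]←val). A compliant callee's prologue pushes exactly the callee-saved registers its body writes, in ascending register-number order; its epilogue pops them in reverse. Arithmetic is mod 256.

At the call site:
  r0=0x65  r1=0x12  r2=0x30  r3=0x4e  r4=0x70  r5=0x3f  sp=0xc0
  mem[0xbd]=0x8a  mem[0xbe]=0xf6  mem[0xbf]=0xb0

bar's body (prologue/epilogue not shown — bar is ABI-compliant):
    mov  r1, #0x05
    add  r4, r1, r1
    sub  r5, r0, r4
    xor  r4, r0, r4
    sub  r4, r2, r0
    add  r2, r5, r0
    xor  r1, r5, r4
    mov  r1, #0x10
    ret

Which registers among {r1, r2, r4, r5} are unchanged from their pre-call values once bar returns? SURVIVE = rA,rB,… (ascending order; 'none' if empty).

SURVIVE = r2,r4

prologue: push r2 -> mem[0xbf]=0x30, sp=0xbf
prologue: push r4 -> mem[0xbe]=0x70, sp=0xbe
body[0] mov  r1, #0x05 -> r1=0x05
body[1] add  r4, r1, r1 -> r4=0x0a
body[2] sub  r5, r0, r4 -> r5=0x5b
body[3] xor  r4, r0, r4 -> r4=0x6f
body[4] sub  r4, r2, r0 -> r4=0xcb
body[5] add  r2, r5, r0 -> r2=0xc0
body[6] xor  r1, r5, r4 -> r1=0x90
body[7] mov  r1, #0x10 -> r1=0x10
epilogue: pop r4=0x70, sp=0xbf
epilogue: pop r2=0x30, sp=0xc0
r1: caller-saved, written=True
r2: callee-saved, written=True
r4: callee-saved, written=True
r5: caller-saved, written=True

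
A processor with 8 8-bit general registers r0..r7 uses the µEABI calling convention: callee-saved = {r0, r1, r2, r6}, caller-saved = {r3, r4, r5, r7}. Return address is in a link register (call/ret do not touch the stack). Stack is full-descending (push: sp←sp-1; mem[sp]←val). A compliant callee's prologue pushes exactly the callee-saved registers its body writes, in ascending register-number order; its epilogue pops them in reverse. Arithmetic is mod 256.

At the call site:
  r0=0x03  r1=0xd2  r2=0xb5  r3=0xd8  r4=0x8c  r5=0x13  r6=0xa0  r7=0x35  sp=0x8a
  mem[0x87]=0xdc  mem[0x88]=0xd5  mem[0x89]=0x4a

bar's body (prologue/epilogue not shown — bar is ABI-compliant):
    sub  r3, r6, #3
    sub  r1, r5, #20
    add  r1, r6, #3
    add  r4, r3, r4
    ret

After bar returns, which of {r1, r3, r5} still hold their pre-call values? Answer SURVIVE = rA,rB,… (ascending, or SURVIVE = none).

prologue: push r1 -> mem[0x89]=0xd2, sp=0x89
body[0] sub  r3, r6, #3 -> r3=0x9d
body[1] sub  r1, r5, #20 -> r1=0xff
body[2] add  r1, r6, #3 -> r1=0xa3
body[3] add  r4, r3, r4 -> r4=0x29
epilogue: pop r1=0xd2, sp=0x8a
r1: callee-saved, written=True
r3: caller-saved, written=True
r5: caller-saved, written=False

SURVIVE = r1,r5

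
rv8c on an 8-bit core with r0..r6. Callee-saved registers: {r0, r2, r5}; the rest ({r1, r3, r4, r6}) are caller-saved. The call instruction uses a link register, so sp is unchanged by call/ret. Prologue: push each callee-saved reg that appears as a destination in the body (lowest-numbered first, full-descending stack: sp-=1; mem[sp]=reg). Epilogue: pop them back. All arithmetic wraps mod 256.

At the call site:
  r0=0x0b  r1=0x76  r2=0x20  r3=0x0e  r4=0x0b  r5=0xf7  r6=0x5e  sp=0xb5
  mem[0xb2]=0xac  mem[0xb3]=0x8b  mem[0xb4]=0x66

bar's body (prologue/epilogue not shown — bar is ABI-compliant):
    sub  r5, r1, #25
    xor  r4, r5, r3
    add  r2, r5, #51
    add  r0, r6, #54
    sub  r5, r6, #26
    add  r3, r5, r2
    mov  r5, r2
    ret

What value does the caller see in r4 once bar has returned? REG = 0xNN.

prologue: push r0 → mem[0xb4]=0x0b, sp=0xb4
prologue: push r2 → mem[0xb3]=0x20, sp=0xb3
prologue: push r5 → mem[0xb2]=0xf7, sp=0xb2
body[0] sub  r5, r1, #25 → r5=0x5d
body[1] xor  r4, r5, r3 → r4=0x53
body[2] add  r2, r5, #51 → r2=0x90
body[3] add  r0, r6, #54 → r0=0x94
body[4] sub  r5, r6, #26 → r5=0x44
body[5] add  r3, r5, r2 → r3=0xd4
body[6] mov  r5, r2 → r5=0x90
epilogue: pop r5=0xf7, sp=0xb3
epilogue: pop r2=0x20, sp=0xb4
epilogue: pop r0=0x0b, sp=0xb5
r4 is caller-saved → body value

REG = 0x53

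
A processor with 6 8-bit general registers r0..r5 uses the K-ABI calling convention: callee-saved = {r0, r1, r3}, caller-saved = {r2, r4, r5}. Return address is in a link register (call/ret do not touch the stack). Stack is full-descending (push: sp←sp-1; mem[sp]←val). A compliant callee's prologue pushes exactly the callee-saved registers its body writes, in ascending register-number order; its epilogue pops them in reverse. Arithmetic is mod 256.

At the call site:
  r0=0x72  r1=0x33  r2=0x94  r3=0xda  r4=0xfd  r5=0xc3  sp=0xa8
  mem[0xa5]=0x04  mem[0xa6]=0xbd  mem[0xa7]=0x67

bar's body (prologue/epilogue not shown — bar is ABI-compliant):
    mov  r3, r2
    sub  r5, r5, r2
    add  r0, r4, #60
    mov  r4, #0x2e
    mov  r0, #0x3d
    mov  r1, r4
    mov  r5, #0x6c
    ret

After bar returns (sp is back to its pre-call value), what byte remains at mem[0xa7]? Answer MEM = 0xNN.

MEM = 0x72

prologue: push r0 → mem[0xa7]=0x72, sp=0xa7
prologue: push r1 → mem[0xa6]=0x33, sp=0xa6
prologue: push r3 → mem[0xa5]=0xda, sp=0xa5
body[0] mov  r3, r2 → r3=0x94
body[1] sub  r5, r5, r2 → r5=0x2f
body[2] add  r0, r4, #60 → r0=0x39
body[3] mov  r4, #0x2e → r4=0x2e
body[4] mov  r0, #0x3d → r0=0x3d
body[5] mov  r1, r4 → r1=0x2e
body[6] mov  r5, #0x6c → r5=0x6c
epilogue: pop r3=0xda, sp=0xa6
epilogue: pop r1=0x33, sp=0xa7
epilogue: pop r0=0x72, sp=0xa8
prologue pushed ['r0', 'r1', 'r3'] at ['0xa7', '0xa6', '0xa5']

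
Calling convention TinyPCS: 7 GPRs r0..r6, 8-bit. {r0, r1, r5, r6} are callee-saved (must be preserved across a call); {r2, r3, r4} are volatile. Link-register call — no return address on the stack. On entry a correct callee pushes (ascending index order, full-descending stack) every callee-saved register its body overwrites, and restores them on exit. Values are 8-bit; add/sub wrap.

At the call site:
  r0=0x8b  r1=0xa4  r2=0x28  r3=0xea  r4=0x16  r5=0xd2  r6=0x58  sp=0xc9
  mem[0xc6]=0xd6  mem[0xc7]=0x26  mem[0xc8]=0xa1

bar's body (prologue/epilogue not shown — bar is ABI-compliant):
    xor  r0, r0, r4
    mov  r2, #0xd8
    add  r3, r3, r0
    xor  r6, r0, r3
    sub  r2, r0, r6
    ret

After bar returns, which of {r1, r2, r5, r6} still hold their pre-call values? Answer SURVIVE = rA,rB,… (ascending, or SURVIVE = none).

prologue: push r0 → mem[0xc8]=0x8b, sp=0xc8
prologue: push r6 → mem[0xc7]=0x58, sp=0xc7
body[0] xor  r0, r0, r4 → r0=0x9d
body[1] mov  r2, #0xd8 → r2=0xd8
body[2] add  r3, r3, r0 → r3=0x87
body[3] xor  r6, r0, r3 → r6=0x1a
body[4] sub  r2, r0, r6 → r2=0x83
epilogue: pop r6=0x58, sp=0xc8
epilogue: pop r0=0x8b, sp=0xc9
r1: callee-saved, written=False
r2: caller-saved, written=True
r5: callee-saved, written=False
r6: callee-saved, written=True

SURVIVE = r1,r5,r6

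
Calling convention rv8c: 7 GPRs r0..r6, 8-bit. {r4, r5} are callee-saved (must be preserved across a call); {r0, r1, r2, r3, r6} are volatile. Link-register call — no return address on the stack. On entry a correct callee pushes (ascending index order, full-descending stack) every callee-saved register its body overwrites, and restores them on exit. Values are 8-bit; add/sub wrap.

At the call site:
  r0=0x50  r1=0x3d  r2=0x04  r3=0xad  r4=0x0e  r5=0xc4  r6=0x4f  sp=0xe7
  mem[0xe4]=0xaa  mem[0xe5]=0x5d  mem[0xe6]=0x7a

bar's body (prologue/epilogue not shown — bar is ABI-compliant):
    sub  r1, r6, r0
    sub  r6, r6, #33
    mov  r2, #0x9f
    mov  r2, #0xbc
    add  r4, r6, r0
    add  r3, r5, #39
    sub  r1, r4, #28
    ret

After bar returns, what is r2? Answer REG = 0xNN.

prologue: push r4 → mem[0xe6]=0x0e, sp=0xe6
body[0] sub  r1, r6, r0 → r1=0xff
body[1] sub  r6, r6, #33 → r6=0x2e
body[2] mov  r2, #0x9f → r2=0x9f
body[3] mov  r2, #0xbc → r2=0xbc
body[4] add  r4, r6, r0 → r4=0x7e
body[5] add  r3, r5, #39 → r3=0xeb
body[6] sub  r1, r4, #28 → r1=0x62
epilogue: pop r4=0x0e, sp=0xe7
r2 is caller-saved → body value

REG = 0xbc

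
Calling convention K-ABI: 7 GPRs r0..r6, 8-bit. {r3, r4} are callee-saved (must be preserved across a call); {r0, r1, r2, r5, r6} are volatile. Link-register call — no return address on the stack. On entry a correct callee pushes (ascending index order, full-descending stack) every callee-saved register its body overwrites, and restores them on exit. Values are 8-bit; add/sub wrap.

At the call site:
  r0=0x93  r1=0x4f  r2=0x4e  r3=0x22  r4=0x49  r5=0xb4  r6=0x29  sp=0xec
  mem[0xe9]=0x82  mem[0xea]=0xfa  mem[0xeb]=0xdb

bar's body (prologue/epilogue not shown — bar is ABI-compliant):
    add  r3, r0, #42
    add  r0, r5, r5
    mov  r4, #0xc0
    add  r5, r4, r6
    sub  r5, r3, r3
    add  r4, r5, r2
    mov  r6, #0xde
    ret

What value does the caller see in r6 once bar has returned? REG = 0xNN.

prologue: push r3 → mem[0xeb]=0x22, sp=0xeb
prologue: push r4 → mem[0xea]=0x49, sp=0xea
body[0] add  r3, r0, #42 → r3=0xbd
body[1] add  r0, r5, r5 → r0=0x68
body[2] mov  r4, #0xc0 → r4=0xc0
body[3] add  r5, r4, r6 → r5=0xe9
body[4] sub  r5, r3, r3 → r5=0x00
body[5] add  r4, r5, r2 → r4=0x4e
body[6] mov  r6, #0xde → r6=0xde
epilogue: pop r4=0x49, sp=0xeb
epilogue: pop r3=0x22, sp=0xec
r6 is caller-saved → body value

REG = 0xde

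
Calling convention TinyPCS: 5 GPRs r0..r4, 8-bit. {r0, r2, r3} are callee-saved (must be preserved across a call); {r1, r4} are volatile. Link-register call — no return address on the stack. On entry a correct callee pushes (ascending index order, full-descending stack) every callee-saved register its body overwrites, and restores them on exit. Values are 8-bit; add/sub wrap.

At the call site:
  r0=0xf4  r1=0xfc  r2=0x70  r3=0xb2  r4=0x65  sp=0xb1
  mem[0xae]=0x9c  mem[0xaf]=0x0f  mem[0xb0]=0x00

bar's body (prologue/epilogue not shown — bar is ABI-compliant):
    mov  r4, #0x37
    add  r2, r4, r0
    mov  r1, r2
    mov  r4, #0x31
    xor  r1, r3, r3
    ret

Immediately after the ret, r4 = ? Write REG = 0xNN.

REG = 0x31

prologue: push r2 → mem[0xb0]=0x70, sp=0xb0
body[0] mov  r4, #0x37 → r4=0x37
body[1] add  r2, r4, r0 → r2=0x2b
body[2] mov  r1, r2 → r1=0x2b
body[3] mov  r4, #0x31 → r4=0x31
body[4] xor  r1, r3, r3 → r1=0x00
epilogue: pop r2=0x70, sp=0xb1
r4 is caller-saved → body value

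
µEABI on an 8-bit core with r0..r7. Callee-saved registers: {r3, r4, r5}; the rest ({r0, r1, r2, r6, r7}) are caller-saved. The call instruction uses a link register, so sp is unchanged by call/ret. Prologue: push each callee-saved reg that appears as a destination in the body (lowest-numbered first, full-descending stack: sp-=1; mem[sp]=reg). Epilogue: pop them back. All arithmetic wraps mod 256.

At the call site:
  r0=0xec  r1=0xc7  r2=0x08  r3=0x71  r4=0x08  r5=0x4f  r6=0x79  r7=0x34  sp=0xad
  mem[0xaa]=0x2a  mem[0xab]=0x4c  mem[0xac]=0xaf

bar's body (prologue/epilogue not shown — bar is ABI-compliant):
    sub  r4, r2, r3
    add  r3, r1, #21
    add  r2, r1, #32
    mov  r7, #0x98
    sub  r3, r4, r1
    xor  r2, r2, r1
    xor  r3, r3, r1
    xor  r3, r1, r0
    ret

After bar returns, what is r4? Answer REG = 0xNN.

REG = 0x08

prologue: push r3 → mem[0xac]=0x71, sp=0xac
prologue: push r4 → mem[0xab]=0x08, sp=0xab
body[0] sub  r4, r2, r3 → r4=0x97
body[1] add  r3, r1, #21 → r3=0xdc
body[2] add  r2, r1, #32 → r2=0xe7
body[3] mov  r7, #0x98 → r7=0x98
body[4] sub  r3, r4, r1 → r3=0xd0
body[5] xor  r2, r2, r1 → r2=0x20
body[6] xor  r3, r3, r1 → r3=0x17
body[7] xor  r3, r1, r0 → r3=0x2b
epilogue: pop r4=0x08, sp=0xac
epilogue: pop r3=0x71, sp=0xad
r4 is callee-saved → restored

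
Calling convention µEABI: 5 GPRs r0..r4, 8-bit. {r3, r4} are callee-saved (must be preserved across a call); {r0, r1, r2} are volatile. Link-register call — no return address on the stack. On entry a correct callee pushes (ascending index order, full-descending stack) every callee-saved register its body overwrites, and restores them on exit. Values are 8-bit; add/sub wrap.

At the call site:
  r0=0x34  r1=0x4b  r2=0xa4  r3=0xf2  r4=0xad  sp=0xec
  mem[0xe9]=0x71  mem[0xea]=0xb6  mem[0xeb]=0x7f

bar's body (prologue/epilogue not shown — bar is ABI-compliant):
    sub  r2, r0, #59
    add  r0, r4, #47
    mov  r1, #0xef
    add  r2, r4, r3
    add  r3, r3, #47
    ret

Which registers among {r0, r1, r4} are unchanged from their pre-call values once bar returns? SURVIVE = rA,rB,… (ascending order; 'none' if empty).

SURVIVE = r4

prologue: push r3 -> mem[0xeb]=0xf2, sp=0xeb
body[0] sub  r2, r0, #59 -> r2=0xf9
body[1] add  r0, r4, #47 -> r0=0xdc
body[2] mov  r1, #0xef -> r1=0xef
body[3] add  r2, r4, r3 -> r2=0x9f
body[4] add  r3, r3, #47 -> r3=0x21
epilogue: pop r3=0xf2, sp=0xec
r0: caller-saved, written=True
r1: caller-saved, written=True
r4: callee-saved, written=False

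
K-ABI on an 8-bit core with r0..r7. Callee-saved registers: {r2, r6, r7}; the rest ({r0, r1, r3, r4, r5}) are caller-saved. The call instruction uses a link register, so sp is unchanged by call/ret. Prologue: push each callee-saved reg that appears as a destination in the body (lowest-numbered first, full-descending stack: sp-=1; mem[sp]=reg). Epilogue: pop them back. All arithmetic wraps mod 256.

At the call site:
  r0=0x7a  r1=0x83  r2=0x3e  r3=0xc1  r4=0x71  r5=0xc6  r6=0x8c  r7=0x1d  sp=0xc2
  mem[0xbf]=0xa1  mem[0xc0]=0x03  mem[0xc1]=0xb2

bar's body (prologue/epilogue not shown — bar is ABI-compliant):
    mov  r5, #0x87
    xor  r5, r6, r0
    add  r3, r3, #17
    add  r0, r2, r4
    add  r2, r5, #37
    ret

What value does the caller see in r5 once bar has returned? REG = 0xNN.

prologue: push r2 -> mem[0xc1]=0x3e, sp=0xc1
body[0] mov  r5, #0x87 -> r5=0x87
body[1] xor  r5, r6, r0 -> r5=0xf6
body[2] add  r3, r3, #17 -> r3=0xd2
body[3] add  r0, r2, r4 -> r0=0xaf
body[4] add  r2, r5, #37 -> r2=0x1b
epilogue: pop r2=0x3e, sp=0xc2
r5 is caller-saved -> body value

REG = 0xf6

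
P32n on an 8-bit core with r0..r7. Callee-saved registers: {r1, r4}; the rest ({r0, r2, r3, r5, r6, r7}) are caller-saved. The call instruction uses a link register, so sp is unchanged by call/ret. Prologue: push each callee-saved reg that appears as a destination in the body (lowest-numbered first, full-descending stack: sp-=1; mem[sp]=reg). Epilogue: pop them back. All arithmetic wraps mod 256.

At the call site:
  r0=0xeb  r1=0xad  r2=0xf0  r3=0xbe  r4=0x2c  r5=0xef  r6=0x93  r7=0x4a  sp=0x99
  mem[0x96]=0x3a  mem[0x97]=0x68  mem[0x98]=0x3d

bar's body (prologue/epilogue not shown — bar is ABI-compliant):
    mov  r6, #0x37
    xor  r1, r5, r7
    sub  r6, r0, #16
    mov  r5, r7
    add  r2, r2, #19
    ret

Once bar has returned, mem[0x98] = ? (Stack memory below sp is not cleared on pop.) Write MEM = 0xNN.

prologue: push r1 -> mem[0x98]=0xad, sp=0x98
body[0] mov  r6, #0x37 -> r6=0x37
body[1] xor  r1, r5, r7 -> r1=0xa5
body[2] sub  r6, r0, #16 -> r6=0xdb
body[3] mov  r5, r7 -> r5=0x4a
body[4] add  r2, r2, #19 -> r2=0x03
epilogue: pop r1=0xad, sp=0x99
prologue pushed ['r1'] at ['0x98']

MEM = 0xad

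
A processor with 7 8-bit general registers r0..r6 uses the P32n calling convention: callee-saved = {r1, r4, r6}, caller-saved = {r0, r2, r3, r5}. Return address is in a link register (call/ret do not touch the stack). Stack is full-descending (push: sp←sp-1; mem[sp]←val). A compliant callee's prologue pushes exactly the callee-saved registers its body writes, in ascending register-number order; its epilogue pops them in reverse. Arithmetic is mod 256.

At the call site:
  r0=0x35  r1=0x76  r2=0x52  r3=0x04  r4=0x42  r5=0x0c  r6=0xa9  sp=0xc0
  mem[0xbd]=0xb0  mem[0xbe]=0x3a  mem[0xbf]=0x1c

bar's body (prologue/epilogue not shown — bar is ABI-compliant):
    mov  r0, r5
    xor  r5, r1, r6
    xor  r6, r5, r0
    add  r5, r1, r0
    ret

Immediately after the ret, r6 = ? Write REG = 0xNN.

prologue: push r6 → mem[0xbf]=0xa9, sp=0xbf
body[0] mov  r0, r5 → r0=0x0c
body[1] xor  r5, r1, r6 → r5=0xdf
body[2] xor  r6, r5, r0 → r6=0xd3
body[3] add  r5, r1, r0 → r5=0x82
epilogue: pop r6=0xa9, sp=0xc0
r6 is callee-saved → restored

REG = 0xa9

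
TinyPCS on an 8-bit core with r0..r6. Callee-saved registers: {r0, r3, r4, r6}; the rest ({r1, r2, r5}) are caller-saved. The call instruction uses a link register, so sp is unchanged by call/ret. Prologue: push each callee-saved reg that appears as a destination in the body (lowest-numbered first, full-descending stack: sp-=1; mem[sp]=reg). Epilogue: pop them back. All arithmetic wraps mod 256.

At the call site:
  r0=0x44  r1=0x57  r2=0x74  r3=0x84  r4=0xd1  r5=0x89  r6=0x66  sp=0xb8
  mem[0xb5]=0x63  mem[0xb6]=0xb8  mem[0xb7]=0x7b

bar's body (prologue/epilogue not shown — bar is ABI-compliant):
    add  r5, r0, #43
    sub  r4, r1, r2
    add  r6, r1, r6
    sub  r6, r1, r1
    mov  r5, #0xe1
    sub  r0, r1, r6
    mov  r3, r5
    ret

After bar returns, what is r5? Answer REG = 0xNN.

REG = 0xe1

prologue: push r0 -> mem[0xb7]=0x44, sp=0xb7
prologue: push r3 -> mem[0xb6]=0x84, sp=0xb6
prologue: push r4 -> mem[0xb5]=0xd1, sp=0xb5
prologue: push r6 -> mem[0xb4]=0x66, sp=0xb4
body[0] add  r5, r0, #43 -> r5=0x6f
body[1] sub  r4, r1, r2 -> r4=0xe3
body[2] add  r6, r1, r6 -> r6=0xbd
body[3] sub  r6, r1, r1 -> r6=0x00
body[4] mov  r5, #0xe1 -> r5=0xe1
body[5] sub  r0, r1, r6 -> r0=0x57
body[6] mov  r3, r5 -> r3=0xe1
epilogue: pop r6=0x66, sp=0xb5
epilogue: pop r4=0xd1, sp=0xb6
epilogue: pop r3=0x84, sp=0xb7
epilogue: pop r0=0x44, sp=0xb8
r5 is caller-saved -> body value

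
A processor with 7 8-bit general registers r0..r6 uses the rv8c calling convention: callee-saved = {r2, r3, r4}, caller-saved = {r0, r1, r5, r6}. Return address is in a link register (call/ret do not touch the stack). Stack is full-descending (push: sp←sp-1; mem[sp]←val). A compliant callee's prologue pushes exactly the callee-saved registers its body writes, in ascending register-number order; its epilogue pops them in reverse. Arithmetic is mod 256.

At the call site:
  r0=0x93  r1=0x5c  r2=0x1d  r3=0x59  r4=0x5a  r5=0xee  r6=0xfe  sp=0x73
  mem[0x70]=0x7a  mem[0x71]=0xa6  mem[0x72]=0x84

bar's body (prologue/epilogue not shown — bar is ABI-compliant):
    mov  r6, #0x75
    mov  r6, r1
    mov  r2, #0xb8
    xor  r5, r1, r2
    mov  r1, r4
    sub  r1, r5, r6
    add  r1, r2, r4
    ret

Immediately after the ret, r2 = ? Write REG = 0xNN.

prologue: push r2 -> mem[0x72]=0x1d, sp=0x72
body[0] mov  r6, #0x75 -> r6=0x75
body[1] mov  r6, r1 -> r6=0x5c
body[2] mov  r2, #0xb8 -> r2=0xb8
body[3] xor  r5, r1, r2 -> r5=0xe4
body[4] mov  r1, r4 -> r1=0x5a
body[5] sub  r1, r5, r6 -> r1=0x88
body[6] add  r1, r2, r4 -> r1=0x12
epilogue: pop r2=0x1d, sp=0x73
r2 is callee-saved -> restored

REG = 0x1d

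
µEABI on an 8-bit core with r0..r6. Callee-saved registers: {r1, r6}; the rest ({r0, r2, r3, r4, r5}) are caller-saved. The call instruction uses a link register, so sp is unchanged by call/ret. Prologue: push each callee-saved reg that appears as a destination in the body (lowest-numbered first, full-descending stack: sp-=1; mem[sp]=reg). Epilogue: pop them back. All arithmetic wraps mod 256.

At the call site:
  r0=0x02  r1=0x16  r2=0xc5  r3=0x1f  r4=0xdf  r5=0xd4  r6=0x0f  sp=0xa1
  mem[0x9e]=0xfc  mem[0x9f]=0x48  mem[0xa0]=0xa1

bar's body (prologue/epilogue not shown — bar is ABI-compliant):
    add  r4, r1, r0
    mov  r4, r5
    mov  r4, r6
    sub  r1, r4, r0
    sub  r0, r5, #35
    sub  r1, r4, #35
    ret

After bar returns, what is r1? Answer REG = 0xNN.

REG = 0x16

prologue: push r1 → mem[0xa0]=0x16, sp=0xa0
body[0] add  r4, r1, r0 → r4=0x18
body[1] mov  r4, r5 → r4=0xd4
body[2] mov  r4, r6 → r4=0x0f
body[3] sub  r1, r4, r0 → r1=0x0d
body[4] sub  r0, r5, #35 → r0=0xb1
body[5] sub  r1, r4, #35 → r1=0xec
epilogue: pop r1=0x16, sp=0xa1
r1 is callee-saved → restored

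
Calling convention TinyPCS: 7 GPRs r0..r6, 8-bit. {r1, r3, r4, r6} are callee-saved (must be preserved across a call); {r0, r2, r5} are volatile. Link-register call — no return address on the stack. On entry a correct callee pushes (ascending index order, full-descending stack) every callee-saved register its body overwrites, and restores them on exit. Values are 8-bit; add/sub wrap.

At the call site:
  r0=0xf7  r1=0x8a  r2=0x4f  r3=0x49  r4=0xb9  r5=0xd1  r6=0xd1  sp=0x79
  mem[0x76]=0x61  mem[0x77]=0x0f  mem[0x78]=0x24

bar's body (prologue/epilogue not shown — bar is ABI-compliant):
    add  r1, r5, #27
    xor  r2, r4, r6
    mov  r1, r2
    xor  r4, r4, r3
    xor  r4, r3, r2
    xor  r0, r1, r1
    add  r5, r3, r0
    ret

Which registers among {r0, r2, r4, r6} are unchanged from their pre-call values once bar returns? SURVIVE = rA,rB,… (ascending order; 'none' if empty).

SURVIVE = r4,r6

prologue: push r1 → mem[0x78]=0x8a, sp=0x78
prologue: push r4 → mem[0x77]=0xb9, sp=0x77
body[0] add  r1, r5, #27 → r1=0xec
body[1] xor  r2, r4, r6 → r2=0x68
body[2] mov  r1, r2 → r1=0x68
body[3] xor  r4, r4, r3 → r4=0xf0
body[4] xor  r4, r3, r2 → r4=0x21
body[5] xor  r0, r1, r1 → r0=0x00
body[6] add  r5, r3, r0 → r5=0x49
epilogue: pop r4=0xb9, sp=0x78
epilogue: pop r1=0x8a, sp=0x79
r0: caller-saved, written=True
r2: caller-saved, written=True
r4: callee-saved, written=True
r6: callee-saved, written=False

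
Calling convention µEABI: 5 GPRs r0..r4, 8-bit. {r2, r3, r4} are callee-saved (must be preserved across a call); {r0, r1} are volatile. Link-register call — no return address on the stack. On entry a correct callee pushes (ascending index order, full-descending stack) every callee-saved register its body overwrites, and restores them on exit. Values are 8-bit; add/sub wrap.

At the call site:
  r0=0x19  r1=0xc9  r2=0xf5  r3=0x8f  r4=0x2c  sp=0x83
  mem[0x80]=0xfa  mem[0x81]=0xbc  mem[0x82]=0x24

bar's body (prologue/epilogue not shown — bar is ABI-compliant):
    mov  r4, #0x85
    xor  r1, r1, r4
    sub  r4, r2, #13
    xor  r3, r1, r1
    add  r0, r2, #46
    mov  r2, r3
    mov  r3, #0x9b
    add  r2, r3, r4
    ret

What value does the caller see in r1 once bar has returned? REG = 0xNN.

prologue: push r2 → mem[0x82]=0xf5, sp=0x82
prologue: push r3 → mem[0x81]=0x8f, sp=0x81
prologue: push r4 → mem[0x80]=0x2c, sp=0x80
body[0] mov  r4, #0x85 → r4=0x85
body[1] xor  r1, r1, r4 → r1=0x4c
body[2] sub  r4, r2, #13 → r4=0xe8
body[3] xor  r3, r1, r1 → r3=0x00
body[4] add  r0, r2, #46 → r0=0x23
body[5] mov  r2, r3 → r2=0x00
body[6] mov  r3, #0x9b → r3=0x9b
body[7] add  r2, r3, r4 → r2=0x83
epilogue: pop r4=0x2c, sp=0x81
epilogue: pop r3=0x8f, sp=0x82
epilogue: pop r2=0xf5, sp=0x83
r1 is caller-saved → body value

REG = 0x4c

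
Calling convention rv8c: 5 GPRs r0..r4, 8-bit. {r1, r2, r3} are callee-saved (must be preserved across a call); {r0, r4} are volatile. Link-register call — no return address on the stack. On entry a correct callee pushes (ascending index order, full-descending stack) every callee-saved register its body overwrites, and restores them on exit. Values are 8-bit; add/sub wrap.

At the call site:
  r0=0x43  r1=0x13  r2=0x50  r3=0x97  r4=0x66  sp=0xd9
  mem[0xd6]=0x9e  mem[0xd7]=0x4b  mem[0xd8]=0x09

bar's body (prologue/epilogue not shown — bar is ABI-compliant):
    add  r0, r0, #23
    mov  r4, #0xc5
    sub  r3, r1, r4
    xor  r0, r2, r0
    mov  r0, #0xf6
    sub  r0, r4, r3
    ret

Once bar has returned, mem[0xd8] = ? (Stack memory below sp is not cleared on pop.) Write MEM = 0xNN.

MEM = 0x97

prologue: push r3 → mem[0xd8]=0x97, sp=0xd8
body[0] add  r0, r0, #23 → r0=0x5a
body[1] mov  r4, #0xc5 → r4=0xc5
body[2] sub  r3, r1, r4 → r3=0x4e
body[3] xor  r0, r2, r0 → r0=0x0a
body[4] mov  r0, #0xf6 → r0=0xf6
body[5] sub  r0, r4, r3 → r0=0x77
epilogue: pop r3=0x97, sp=0xd9
prologue pushed ['r3'] at ['0xd8']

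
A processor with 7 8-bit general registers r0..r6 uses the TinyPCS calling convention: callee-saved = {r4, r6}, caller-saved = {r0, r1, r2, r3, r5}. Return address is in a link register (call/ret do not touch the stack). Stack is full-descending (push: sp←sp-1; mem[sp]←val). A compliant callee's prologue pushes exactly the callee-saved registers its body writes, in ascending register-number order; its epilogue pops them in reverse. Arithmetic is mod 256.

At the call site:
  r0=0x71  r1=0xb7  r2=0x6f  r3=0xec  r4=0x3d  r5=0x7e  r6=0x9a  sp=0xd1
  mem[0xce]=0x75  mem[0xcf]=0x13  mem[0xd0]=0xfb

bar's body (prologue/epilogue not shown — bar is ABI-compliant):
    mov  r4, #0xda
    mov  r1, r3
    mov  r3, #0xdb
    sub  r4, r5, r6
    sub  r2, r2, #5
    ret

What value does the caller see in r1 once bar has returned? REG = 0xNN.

REG = 0xec

prologue: push r4 -> mem[0xd0]=0x3d, sp=0xd0
body[0] mov  r4, #0xda -> r4=0xda
body[1] mov  r1, r3 -> r1=0xec
body[2] mov  r3, #0xdb -> r3=0xdb
body[3] sub  r4, r5, r6 -> r4=0xe4
body[4] sub  r2, r2, #5 -> r2=0x6a
epilogue: pop r4=0x3d, sp=0xd1
r1 is caller-saved -> body value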